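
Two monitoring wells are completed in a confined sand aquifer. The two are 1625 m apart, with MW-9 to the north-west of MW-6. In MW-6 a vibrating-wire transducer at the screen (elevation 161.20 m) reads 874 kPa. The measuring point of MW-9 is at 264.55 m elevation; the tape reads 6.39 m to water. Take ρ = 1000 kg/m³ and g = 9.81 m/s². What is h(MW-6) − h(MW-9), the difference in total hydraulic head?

Pressure head at MW-6: ψ = P/(ρg) = 874×1000 / (1000 × 9.81) = 89.09 m.
Total head at MW-6: h = z + ψ = 161.20 + 89.09 = 250.29 m.
Total head at MW-9: h = 264.55 − 6.39 = 258.16 m.
Head difference: h(MW-6) − h(MW-9) = 250.29 − 258.16 = -7.87 m.

Δh ≈ -7.87 m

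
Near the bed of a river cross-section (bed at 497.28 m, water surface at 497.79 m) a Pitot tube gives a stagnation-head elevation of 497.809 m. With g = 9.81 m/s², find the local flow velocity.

v ≈ 0.611 m/s

Near the bed, under hydrostatic conditions, the piezometric head (z + ψ) equals the free-surface elevation, 497.79 m.
Velocity head = total − piezometric = 497.809 − 497.79 = 0.019 m.
v = √(2g·h_v) = √(2 × 9.81 × 0.019) = 0.611 m/s.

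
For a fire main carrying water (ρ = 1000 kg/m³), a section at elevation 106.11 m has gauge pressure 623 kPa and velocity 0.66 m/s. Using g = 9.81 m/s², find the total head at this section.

Pressure head ψ = P/(ρg) = 623×1000 / (1000 × 9.81) = 63.51 m.
Velocity head = v²/(2g) = 0.66² / (2 × 9.81) = 0.022 m.
h = z + ψ + v²/(2g) = 106.11 + 63.51 + 0.022 = 169.64 m.

h ≈ 169.64 m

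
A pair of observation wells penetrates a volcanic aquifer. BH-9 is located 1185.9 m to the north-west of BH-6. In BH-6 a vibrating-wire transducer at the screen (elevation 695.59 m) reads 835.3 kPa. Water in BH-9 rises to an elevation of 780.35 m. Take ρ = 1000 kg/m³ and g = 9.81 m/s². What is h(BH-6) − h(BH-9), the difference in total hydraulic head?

Pressure head at BH-6: ψ = P/(ρg) = 835.3×1000 / (1000 × 9.81) = 85.15 m.
Total head at BH-6: h = z + ψ = 695.59 + 85.15 = 780.74 m.
Total head at BH-9: h = 780.35 m (water level in the piezometer is the total head).
Head difference: h(BH-6) − h(BH-9) = 780.74 − 780.35 = 0.39 m.

Δh ≈ 0.39 m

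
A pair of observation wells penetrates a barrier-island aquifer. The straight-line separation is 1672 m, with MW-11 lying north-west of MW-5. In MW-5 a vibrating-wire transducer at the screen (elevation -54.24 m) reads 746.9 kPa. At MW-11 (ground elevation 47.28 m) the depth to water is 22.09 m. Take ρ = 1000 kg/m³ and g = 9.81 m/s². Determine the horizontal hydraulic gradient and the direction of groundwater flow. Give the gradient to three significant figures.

Pressure head at MW-5: ψ = P/(ρg) = 746.9×1000 / (1000 × 9.81) = 76.14 m.
Total head at MW-5: h = z + ψ = -54.24 + 76.14 = 21.90 m.
Total head at MW-11: h = 47.28 − 22.09 = 25.19 m.
Head difference: h(MW-5) − h(MW-11) = 21.90 − 25.19 = -3.29 m.
Hydraulic gradient: i = |Δh| / L = 3.29 / 1672 = 0.00197.
Flow is from higher to lower head: from MW-11 toward MW-5, i.e. toward the south-east.

i ≈ 0.00197; groundwater flows toward the south-east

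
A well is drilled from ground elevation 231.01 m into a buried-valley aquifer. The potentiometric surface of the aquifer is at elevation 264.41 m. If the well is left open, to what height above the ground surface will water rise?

≈ 33.40 m above ground

Water rises to the potentiometric surface, so the rise above ground = 264.41 − 231.01 = 33.40 m.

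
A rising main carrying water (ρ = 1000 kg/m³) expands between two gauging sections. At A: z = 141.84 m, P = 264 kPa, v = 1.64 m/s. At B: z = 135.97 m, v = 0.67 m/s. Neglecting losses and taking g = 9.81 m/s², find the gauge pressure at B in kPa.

P₂ ≈ 323 kPa

Pressure head at A: ψ₁ = P₁/(ρg) = 264×1000 / (1000 × 9.81) = 26.91 m.
Velocity heads: v₁²/2g = 1.64²/19.62 = 0.137 m; v₂²/2g = 0.67²/19.62 = 0.023 m.
Total head H = z₁ + ψ₁ + v₁²/2g = 141.84 + 26.91 + 0.137 = 168.89 m.
ψ₂ = H − z₂ − v₂²/2g = 168.89 − 135.97 − 0.023 = 32.90 m.
P₂ = ρgψ₂ = 1000 × 9.81 × 32.90 ≈ 323 kPa.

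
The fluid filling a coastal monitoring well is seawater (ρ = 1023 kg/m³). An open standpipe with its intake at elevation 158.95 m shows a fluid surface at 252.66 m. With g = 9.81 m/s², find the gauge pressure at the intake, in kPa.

P ≈ 940 kPa

Pressure head ψ = h − z = 252.66 − 158.95 = 93.71 m.
P = ρgψ = 1023 × 9.81 × 93.71 = 940439 Pa ≈ 940 kPa.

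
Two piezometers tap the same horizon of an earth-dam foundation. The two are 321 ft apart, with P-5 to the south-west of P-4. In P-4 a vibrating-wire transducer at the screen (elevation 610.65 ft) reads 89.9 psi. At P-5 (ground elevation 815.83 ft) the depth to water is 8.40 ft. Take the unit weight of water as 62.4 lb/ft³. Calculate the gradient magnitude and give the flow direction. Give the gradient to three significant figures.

i ≈ 0.0333; groundwater flows toward the south-west

Pressure head at P-4: ψ = 144·P/γ = 144 × 89.9 / 62.4 = 207.46 ft.
Total head at P-4: h = z + ψ = 610.65 + 207.46 = 818.11 ft.
Total head at P-5: h = 815.83 − 8.40 = 807.43 ft.
Head difference: h(P-4) − h(P-5) = 818.11 − 807.43 = 10.68 ft.
Hydraulic gradient: i = |Δh| / L = 10.68 / 321 = 0.0333.
Flow is from higher to lower head: from P-4 toward P-5, i.e. toward the south-west.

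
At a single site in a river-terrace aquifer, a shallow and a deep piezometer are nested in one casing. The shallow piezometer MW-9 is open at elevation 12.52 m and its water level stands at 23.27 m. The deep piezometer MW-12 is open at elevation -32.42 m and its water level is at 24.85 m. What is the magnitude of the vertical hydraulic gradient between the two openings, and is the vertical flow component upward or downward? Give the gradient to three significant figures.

|i_v| ≈ 0.0352; vertical flow is upward

Total head at MW-9: h = 23.27 m (water level in the standpipe).
Total head at MW-12: h = 24.85 m.
Δh = h(MW-9) − h(MW-12) = 23.27 − 24.85 = -1.58 m.
Vertical separation Δz = 12.52 − (-32.42) = 44.94 m.
|i_v| = |Δh| / Δz = 1.58 / 44.94 = 0.0352.
Head is higher in the deep piezometer, so vertical flow is upward (discharge condition).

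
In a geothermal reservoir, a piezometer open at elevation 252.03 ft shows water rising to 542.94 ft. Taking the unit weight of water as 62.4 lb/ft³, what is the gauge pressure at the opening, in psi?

Pressure head ψ = h − z = 542.94 − 252.03 = 290.91 ft.
P = γ·ψ / 144 = 62.4 × 290.91 / 144 = 126 psi.

P ≈ 126 psi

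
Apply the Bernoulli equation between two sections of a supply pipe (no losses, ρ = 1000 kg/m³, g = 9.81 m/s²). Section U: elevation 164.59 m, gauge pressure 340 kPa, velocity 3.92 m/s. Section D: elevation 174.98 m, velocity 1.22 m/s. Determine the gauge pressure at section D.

Pressure head at U: ψ₁ = P₁/(ρg) = 340×1000 / (1000 × 9.81) = 34.66 m.
Velocity heads: v₁²/2g = 3.92²/19.62 = 0.783 m; v₂²/2g = 1.22²/19.62 = 0.076 m.
Total head H = z₁ + ψ₁ + v₁²/2g = 164.59 + 34.66 + 0.783 = 200.03 m.
ψ₂ = H − z₂ − v₂²/2g = 200.03 − 174.98 − 0.076 = 24.97 m.
P₂ = ρgψ₂ = 1000 × 9.81 × 24.97 ≈ 245 kPa.

P₂ ≈ 245 kPa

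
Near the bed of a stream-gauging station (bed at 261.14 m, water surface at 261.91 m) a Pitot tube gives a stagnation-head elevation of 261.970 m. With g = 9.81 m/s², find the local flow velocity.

Near the bed, under hydrostatic conditions, the piezometric head (z + ψ) equals the free-surface elevation, 261.91 m.
Velocity head = total − piezometric = 261.970 − 261.91 = 0.060 m.
v = √(2g·h_v) = √(2 × 9.81 × 0.060) = 1.08 m/s.

v ≈ 1.08 m/s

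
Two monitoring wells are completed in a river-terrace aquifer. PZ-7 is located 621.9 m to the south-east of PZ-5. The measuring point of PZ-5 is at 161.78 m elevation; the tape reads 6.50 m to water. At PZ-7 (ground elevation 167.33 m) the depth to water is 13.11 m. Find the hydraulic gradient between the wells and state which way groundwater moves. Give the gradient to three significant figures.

i ≈ 0.00170; groundwater flows toward the south-east

Total head at PZ-5: h = 161.78 − 6.50 = 155.28 m.
Total head at PZ-7: h = 167.33 − 13.11 = 154.22 m.
Head difference: h(PZ-5) − h(PZ-7) = 155.28 − 154.22 = 1.06 m.
Hydraulic gradient: i = |Δh| / L = 1.06 / 621.9 = 0.00170.
Flow is from higher to lower head: from PZ-5 toward PZ-7, i.e. toward the south-east.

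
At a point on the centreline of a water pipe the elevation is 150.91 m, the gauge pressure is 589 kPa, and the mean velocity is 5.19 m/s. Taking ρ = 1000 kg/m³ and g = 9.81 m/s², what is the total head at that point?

Pressure head ψ = P/(ρg) = 589×1000 / (1000 × 9.81) = 60.04 m.
Velocity head = v²/(2g) = 5.19² / (2 × 9.81) = 1.373 m.
h = z + ψ + v²/(2g) = 150.91 + 60.04 + 1.373 = 212.32 m.

h ≈ 212.32 m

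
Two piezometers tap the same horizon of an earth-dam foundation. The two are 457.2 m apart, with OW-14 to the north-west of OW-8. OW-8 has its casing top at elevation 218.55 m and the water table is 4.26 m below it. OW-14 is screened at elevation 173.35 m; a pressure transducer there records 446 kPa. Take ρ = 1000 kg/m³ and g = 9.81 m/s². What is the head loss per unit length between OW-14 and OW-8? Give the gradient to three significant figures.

i ≈ 0.00989 m/m

Total head at OW-8: h = 218.55 − 4.26 = 214.29 m.
Pressure head at OW-14: ψ = P/(ρg) = 446×1000 / (1000 × 9.81) = 45.46 m.
Total head at OW-14: h = z + ψ = 173.35 + 45.46 = 218.81 m.
Head difference: h(OW-8) − h(OW-14) = 214.29 − 218.81 = -4.52 m.
Hydraulic gradient: i = |Δh| / L = 4.52 / 457.2 = 0.00989.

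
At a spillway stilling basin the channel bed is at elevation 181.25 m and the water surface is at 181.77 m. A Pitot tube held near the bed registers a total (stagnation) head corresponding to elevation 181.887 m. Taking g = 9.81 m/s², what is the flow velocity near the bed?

Near the bed, under hydrostatic conditions, the piezometric head (z + ψ) equals the free-surface elevation, 181.77 m.
Velocity head = total − piezometric = 181.887 − 181.77 = 0.117 m.
v = √(2g·h_v) = √(2 × 9.81 × 0.117) = 1.52 m/s.

v ≈ 1.52 m/s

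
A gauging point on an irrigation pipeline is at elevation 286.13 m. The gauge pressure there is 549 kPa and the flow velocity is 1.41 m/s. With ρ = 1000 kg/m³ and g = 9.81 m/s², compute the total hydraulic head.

Pressure head ψ = P/(ρg) = 549×1000 / (1000 × 9.81) = 55.96 m.
Velocity head = v²/(2g) = 1.41² / (2 × 9.81) = 0.101 m.
h = z + ψ + v²/(2g) = 286.13 + 55.96 + 0.101 = 342.19 m.

h ≈ 342.19 m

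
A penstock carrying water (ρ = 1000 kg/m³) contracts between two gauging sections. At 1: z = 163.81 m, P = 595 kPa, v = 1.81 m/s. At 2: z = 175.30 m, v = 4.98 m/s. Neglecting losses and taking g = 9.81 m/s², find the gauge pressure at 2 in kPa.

Pressure head at 1: ψ₁ = P₁/(ρg) = 595×1000 / (1000 × 9.81) = 60.65 m.
Velocity heads: v₁²/2g = 1.81²/19.62 = 0.167 m; v₂²/2g = 4.98²/19.62 = 1.264 m.
Total head H = z₁ + ψ₁ + v₁²/2g = 163.81 + 60.65 + 0.167 = 224.63 m.
ψ₂ = H − z₂ − v₂²/2g = 224.63 − 175.30 − 1.264 = 48.07 m.
P₂ = ρgψ₂ = 1000 × 9.81 × 48.07 ≈ 472 kPa.

P₂ ≈ 472 kPa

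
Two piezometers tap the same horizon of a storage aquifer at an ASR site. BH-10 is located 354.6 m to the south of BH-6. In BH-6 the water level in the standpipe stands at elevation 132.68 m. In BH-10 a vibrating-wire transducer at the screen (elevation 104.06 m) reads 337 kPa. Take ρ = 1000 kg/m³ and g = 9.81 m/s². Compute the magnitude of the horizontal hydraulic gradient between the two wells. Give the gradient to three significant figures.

i ≈ 0.0162

Total head at BH-6: h = 132.68 m (water level in the piezometer is the total head).
Pressure head at BH-10: ψ = P/(ρg) = 337×1000 / (1000 × 9.81) = 34.35 m.
Total head at BH-10: h = z + ψ = 104.06 + 34.35 = 138.41 m.
Head difference: h(BH-6) − h(BH-10) = 132.68 − 138.41 = -5.73 m.
Hydraulic gradient: i = |Δh| / L = 5.73 / 354.6 = 0.0162.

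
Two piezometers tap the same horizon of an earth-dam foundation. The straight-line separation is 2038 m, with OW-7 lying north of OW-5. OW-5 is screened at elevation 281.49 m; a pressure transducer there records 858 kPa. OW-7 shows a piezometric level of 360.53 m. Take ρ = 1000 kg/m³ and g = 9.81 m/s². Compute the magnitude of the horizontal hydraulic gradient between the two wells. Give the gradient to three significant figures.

Pressure head at OW-5: ψ = P/(ρg) = 858×1000 / (1000 × 9.81) = 87.46 m.
Total head at OW-5: h = z + ψ = 281.49 + 87.46 = 368.95 m.
Total head at OW-7: h = 360.53 m (water level in the piezometer is the total head).
Head difference: h(OW-5) − h(OW-7) = 368.95 − 360.53 = 8.42 m.
Hydraulic gradient: i = |Δh| / L = 8.42 / 2038 = 0.00413.

i ≈ 0.00413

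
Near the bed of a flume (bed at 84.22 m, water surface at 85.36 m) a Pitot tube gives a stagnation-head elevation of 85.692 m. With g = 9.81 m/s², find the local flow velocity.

v ≈ 2.55 m/s

Near the bed, under hydrostatic conditions, the piezometric head (z + ψ) equals the free-surface elevation, 85.36 m.
Velocity head = total − piezometric = 85.692 − 85.36 = 0.332 m.
v = √(2g·h_v) = √(2 × 9.81 × 0.332) = 2.55 m/s.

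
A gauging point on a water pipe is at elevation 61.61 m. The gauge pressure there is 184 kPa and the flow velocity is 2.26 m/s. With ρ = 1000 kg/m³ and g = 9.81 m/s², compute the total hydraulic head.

Pressure head ψ = P/(ρg) = 184×1000 / (1000 × 9.81) = 18.76 m.
Velocity head = v²/(2g) = 2.26² / (2 × 9.81) = 0.260 m.
h = z + ψ + v²/(2g) = 61.61 + 18.76 + 0.260 = 80.63 m.

h ≈ 80.63 m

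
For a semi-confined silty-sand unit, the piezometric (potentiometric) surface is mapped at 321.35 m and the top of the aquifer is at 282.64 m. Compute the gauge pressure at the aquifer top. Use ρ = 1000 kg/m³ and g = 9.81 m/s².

Pressure head at the aquifer top: ψ = h − z = 321.35 − 282.64 = 38.71 m.
P = ρgψ = 1000 × 9.81 × 38.71 = 379745 Pa ≈ 380 kPa.

P ≈ 380 kPa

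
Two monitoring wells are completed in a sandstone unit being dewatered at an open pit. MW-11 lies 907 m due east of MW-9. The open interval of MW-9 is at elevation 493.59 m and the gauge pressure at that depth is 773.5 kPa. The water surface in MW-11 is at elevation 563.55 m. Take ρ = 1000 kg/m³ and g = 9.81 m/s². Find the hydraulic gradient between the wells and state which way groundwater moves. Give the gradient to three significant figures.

Pressure head at MW-9: ψ = P/(ρg) = 773.5×1000 / (1000 × 9.81) = 78.85 m.
Total head at MW-9: h = z + ψ = 493.59 + 78.85 = 572.44 m.
Total head at MW-11: h = 563.55 m (water level in the piezometer is the total head).
Head difference: h(MW-9) − h(MW-11) = 572.44 − 563.55 = 8.89 m.
Hydraulic gradient: i = |Δh| / L = 8.89 / 907 = 0.00980.
Flow is from higher to lower head: from MW-9 toward MW-11, i.e. toward the east.

i ≈ 0.00980; groundwater flows toward the east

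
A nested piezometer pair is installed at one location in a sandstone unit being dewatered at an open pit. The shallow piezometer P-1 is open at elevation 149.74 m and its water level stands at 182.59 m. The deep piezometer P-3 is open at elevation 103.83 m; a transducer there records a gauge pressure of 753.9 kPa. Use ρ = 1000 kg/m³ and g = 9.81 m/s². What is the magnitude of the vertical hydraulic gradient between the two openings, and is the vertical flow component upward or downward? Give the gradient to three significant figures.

|i_v| ≈ 0.0416; vertical flow is downward

Total head at P-1: h = 182.59 m (water level in the standpipe).
Pressure head at P-3: ψ = P/(ρg) = 753.9×1000 / (1000 × 9.81) = 76.85 m.
Total head at P-3: h = z + ψ = 103.83 + 76.85 = 180.68 m.
Δh = h(P-1) − h(P-3) = 182.59 − 180.68 = 1.91 m.
Vertical separation Δz = 149.74 − 103.83 = 45.91 m.
|i_v| = |Δh| / Δz = 1.91 / 45.91 = 0.0416.
Head is higher in the shallow piezometer, so vertical flow is downward (recharge condition).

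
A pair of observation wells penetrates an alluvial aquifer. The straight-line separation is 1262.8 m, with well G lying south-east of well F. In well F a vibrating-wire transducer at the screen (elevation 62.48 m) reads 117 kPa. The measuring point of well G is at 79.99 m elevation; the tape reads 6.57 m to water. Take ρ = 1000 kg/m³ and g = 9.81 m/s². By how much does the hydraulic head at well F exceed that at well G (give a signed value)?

Δh ≈ 0.99 m

Pressure head at well F: ψ = P/(ρg) = 117×1000 / (1000 × 9.81) = 11.93 m.
Total head at well F: h = z + ψ = 62.48 + 11.93 = 74.41 m.
Total head at well G: h = 79.99 − 6.57 = 73.42 m.
Head difference: h(well F) − h(well G) = 74.41 − 73.42 = 0.99 m.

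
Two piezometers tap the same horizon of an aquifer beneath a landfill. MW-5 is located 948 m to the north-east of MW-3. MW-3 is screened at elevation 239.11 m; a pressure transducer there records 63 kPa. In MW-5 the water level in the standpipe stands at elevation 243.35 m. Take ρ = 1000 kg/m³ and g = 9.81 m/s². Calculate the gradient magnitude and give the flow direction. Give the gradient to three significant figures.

Pressure head at MW-3: ψ = P/(ρg) = 63×1000 / (1000 × 9.81) = 6.42 m.
Total head at MW-3: h = z + ψ = 239.11 + 6.42 = 245.53 m.
Total head at MW-5: h = 243.35 m (water level in the piezometer is the total head).
Head difference: h(MW-3) − h(MW-5) = 245.53 − 243.35 = 2.18 m.
Hydraulic gradient: i = |Δh| / L = 2.18 / 948 = 0.00230.
Flow is from higher to lower head: from MW-3 toward MW-5, i.e. toward the north-east.

i ≈ 0.00230; groundwater flows toward the north-east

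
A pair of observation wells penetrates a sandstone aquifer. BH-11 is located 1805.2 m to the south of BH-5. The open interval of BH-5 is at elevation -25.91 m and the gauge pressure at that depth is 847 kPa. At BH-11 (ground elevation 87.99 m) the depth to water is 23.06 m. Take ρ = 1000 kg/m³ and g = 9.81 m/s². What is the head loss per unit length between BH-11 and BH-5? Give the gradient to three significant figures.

i ≈ 0.00249 m/m

Pressure head at BH-5: ψ = P/(ρg) = 847×1000 / (1000 × 9.81) = 86.34 m.
Total head at BH-5: h = z + ψ = -25.91 + 86.34 = 60.43 m.
Total head at BH-11: h = 87.99 − 23.06 = 64.93 m.
Head difference: h(BH-5) − h(BH-11) = 60.43 − 64.93 = -4.50 m.
Hydraulic gradient: i = |Δh| / L = 4.50 / 1805.2 = 0.00249.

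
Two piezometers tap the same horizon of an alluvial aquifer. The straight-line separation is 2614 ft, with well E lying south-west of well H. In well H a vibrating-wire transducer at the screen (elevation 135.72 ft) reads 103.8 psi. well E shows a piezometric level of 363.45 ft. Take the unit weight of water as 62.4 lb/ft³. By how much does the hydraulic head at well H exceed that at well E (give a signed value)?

Pressure head at well H: ψ = 144·P/γ = 144 × 103.8 / 62.4 = 239.54 ft.
Total head at well H: h = z + ψ = 135.72 + 239.54 = 375.26 ft.
Total head at well E: h = 363.45 ft (water level in the piezometer is the total head).
Head difference: h(well H) − h(well E) = 375.26 − 363.45 = 11.81 ft.

Δh ≈ 11.81 ft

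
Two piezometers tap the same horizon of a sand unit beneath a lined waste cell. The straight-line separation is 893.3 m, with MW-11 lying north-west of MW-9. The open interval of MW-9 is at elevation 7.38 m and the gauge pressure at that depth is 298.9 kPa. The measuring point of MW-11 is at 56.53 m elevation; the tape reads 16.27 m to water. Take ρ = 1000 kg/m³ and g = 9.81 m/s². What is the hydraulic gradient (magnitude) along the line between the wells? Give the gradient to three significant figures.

i ≈ 0.00270

Pressure head at MW-9: ψ = P/(ρg) = 298.9×1000 / (1000 × 9.81) = 30.47 m.
Total head at MW-9: h = z + ψ = 7.38 + 30.47 = 37.85 m.
Total head at MW-11: h = 56.53 − 16.27 = 40.26 m.
Head difference: h(MW-9) − h(MW-11) = 37.85 − 40.26 = -2.41 m.
Hydraulic gradient: i = |Δh| / L = 2.41 / 893.3 = 0.00270.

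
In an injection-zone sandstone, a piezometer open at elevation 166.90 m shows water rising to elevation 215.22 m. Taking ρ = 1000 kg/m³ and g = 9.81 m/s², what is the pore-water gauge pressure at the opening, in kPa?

Pressure head ψ = h − z = 215.22 − 166.90 = 48.32 m.
P = ρgψ = 1000 × 9.81 × 48.32 = 474019 Pa ≈ 474 kPa.

P ≈ 474 kPa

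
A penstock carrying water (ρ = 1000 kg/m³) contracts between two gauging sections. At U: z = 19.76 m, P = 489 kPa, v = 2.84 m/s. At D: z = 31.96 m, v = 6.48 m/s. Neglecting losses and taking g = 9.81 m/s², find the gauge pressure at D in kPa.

P₂ ≈ 352 kPa

Pressure head at U: ψ₁ = P₁/(ρg) = 489×1000 / (1000 × 9.81) = 49.85 m.
Velocity heads: v₁²/2g = 2.84²/19.62 = 0.411 m; v₂²/2g = 6.48²/19.62 = 2.140 m.
Total head H = z₁ + ψ₁ + v₁²/2g = 19.76 + 49.85 + 0.411 = 70.02 m.
ψ₂ = H − z₂ − v₂²/2g = 70.02 − 31.96 − 2.140 = 35.92 m.
P₂ = ρgψ₂ = 1000 × 9.81 × 35.92 ≈ 352 kPa.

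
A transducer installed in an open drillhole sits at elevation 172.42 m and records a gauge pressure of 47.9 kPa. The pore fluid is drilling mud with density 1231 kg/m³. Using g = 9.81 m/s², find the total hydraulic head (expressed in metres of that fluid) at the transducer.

h ≈ 176.39 m

ψ = P/(ρg) = 47.9×1000 / (1231 × 9.81) = 3.97 m.
h = z + ψ = 172.42 + 3.97 = 176.39 m.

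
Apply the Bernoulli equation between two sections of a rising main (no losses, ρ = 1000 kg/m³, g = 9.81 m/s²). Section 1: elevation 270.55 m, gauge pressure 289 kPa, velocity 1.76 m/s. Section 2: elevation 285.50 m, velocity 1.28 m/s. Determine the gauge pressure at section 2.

P₂ ≈ 143 kPa

Pressure head at 1: ψ₁ = P₁/(ρg) = 289×1000 / (1000 × 9.81) = 29.46 m.
Velocity heads: v₁²/2g = 1.76²/19.62 = 0.158 m; v₂²/2g = 1.28²/19.62 = 0.084 m.
Total head H = z₁ + ψ₁ + v₁²/2g = 270.55 + 29.46 + 0.158 = 300.17 m.
ψ₂ = H − z₂ − v₂²/2g = 300.17 − 285.50 − 0.084 = 14.59 m.
P₂ = ρgψ₂ = 1000 × 9.81 × 14.59 ≈ 143 kPa.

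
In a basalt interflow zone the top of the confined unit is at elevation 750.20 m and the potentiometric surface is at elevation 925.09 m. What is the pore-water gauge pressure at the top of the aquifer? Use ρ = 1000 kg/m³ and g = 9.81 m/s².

P ≈ 1720 kPa

Pressure head at the aquifer top: ψ = h − z = 925.09 − 750.20 = 174.89 m.
P = ρgψ = 1000 × 9.81 × 174.89 = 1715671 Pa ≈ 1720 kPa.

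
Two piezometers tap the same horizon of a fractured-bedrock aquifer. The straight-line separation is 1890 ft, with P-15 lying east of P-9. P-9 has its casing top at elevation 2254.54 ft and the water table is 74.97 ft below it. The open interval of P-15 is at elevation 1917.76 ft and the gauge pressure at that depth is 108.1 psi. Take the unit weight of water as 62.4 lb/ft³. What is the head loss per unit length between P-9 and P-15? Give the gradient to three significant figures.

Total head at P-9: h = 2254.54 − 74.97 = 2179.57 ft.
Pressure head at P-15: ψ = 144·P/γ = 144 × 108.1 / 62.4 = 249.46 ft.
Total head at P-15: h = z + ψ = 1917.76 + 249.46 = 2167.22 ft.
Head difference: h(P-9) − h(P-15) = 2179.57 − 2167.22 = 12.35 ft.
Hydraulic gradient: i = |Δh| / L = 12.35 / 1890 = 0.00653.

i ≈ 0.00653 ft/ft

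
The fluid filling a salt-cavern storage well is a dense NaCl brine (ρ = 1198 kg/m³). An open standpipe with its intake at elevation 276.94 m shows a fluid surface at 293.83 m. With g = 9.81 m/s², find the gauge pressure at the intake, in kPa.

Pressure head ψ = h − z = 293.83 − 276.94 = 16.89 m.
P = ρgψ = 1198 × 9.81 × 16.89 = 198498 Pa ≈ 198 kPa.

P ≈ 198 kPa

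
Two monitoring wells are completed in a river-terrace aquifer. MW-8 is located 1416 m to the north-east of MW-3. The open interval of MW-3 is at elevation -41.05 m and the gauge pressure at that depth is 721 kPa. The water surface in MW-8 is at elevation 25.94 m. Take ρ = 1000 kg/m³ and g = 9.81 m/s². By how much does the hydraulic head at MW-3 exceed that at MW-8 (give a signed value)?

Δh ≈ 6.51 m

Pressure head at MW-3: ψ = P/(ρg) = 721×1000 / (1000 × 9.81) = 73.50 m.
Total head at MW-3: h = z + ψ = -41.05 + 73.50 = 32.45 m.
Total head at MW-8: h = 25.94 m (water level in the piezometer is the total head).
Head difference: h(MW-3) − h(MW-8) = 32.45 − 25.94 = 6.51 m.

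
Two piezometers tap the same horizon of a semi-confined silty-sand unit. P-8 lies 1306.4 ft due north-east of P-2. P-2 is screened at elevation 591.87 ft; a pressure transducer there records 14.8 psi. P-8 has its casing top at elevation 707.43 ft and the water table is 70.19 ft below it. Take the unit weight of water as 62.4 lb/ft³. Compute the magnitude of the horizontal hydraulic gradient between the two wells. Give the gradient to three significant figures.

i ≈ 0.00859

Pressure head at P-2: ψ = 144·P/γ = 144 × 14.8 / 62.4 = 34.15 ft.
Total head at P-2: h = z + ψ = 591.87 + 34.15 = 626.02 ft.
Total head at P-8: h = 707.43 − 70.19 = 637.24 ft.
Head difference: h(P-2) − h(P-8) = 626.02 − 637.24 = -11.22 ft.
Hydraulic gradient: i = |Δh| / L = 11.22 / 1306.4 = 0.00859.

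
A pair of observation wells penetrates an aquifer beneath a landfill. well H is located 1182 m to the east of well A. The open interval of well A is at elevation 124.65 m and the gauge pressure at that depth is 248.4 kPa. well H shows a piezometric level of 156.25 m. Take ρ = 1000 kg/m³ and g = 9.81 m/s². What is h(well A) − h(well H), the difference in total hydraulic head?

Pressure head at well A: ψ = P/(ρg) = 248.4×1000 / (1000 × 9.81) = 25.32 m.
Total head at well A: h = z + ψ = 124.65 + 25.32 = 149.97 m.
Total head at well H: h = 156.25 m (water level in the piezometer is the total head).
Head difference: h(well A) − h(well H) = 149.97 − 156.25 = -6.28 m.

Δh ≈ -6.28 m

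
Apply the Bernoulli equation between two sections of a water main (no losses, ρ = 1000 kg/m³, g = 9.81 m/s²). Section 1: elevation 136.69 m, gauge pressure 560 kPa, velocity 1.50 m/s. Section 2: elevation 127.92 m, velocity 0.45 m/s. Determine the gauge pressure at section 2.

P₂ ≈ 647 kPa

Pressure head at 1: ψ₁ = P₁/(ρg) = 560×1000 / (1000 × 9.81) = 57.08 m.
Velocity heads: v₁²/2g = 1.50²/19.62 = 0.115 m; v₂²/2g = 0.45²/19.62 = 0.010 m.
Total head H = z₁ + ψ₁ + v₁²/2g = 136.69 + 57.08 + 0.115 = 193.88 m.
ψ₂ = H − z₂ − v₂²/2g = 193.88 − 127.92 − 0.010 = 65.95 m.
P₂ = ρgψ₂ = 1000 × 9.81 × 65.95 ≈ 647 kPa.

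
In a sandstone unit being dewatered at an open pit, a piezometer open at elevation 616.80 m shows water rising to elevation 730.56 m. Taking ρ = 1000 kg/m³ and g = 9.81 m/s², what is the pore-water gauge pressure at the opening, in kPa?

Pressure head ψ = h − z = 730.56 − 616.80 = 113.76 m.
P = ρgψ = 1000 × 9.81 × 113.76 = 1115986 Pa ≈ 1120 kPa.

P ≈ 1120 kPa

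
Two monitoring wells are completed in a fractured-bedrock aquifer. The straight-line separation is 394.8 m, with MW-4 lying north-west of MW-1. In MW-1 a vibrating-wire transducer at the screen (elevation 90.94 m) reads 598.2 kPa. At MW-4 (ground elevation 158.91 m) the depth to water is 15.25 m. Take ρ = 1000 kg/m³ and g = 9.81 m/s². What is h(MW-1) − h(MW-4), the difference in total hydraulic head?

Δh ≈ 8.26 m

Pressure head at MW-1: ψ = P/(ρg) = 598.2×1000 / (1000 × 9.81) = 60.98 m.
Total head at MW-1: h = z + ψ = 90.94 + 60.98 = 151.92 m.
Total head at MW-4: h = 158.91 − 15.25 = 143.66 m.
Head difference: h(MW-1) − h(MW-4) = 151.92 − 143.66 = 8.26 m.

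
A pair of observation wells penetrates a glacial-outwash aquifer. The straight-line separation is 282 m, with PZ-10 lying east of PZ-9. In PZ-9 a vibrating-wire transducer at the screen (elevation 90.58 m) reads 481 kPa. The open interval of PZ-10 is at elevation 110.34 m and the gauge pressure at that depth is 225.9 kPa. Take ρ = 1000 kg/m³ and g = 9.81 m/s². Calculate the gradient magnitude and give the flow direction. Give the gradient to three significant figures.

Pressure head at PZ-9: ψ = P/(ρg) = 481×1000 / (1000 × 9.81) = 49.03 m.
Total head at PZ-9: h = z + ψ = 90.58 + 49.03 = 139.61 m.
Pressure head at PZ-10: ψ = P/(ρg) = 225.9×1000 / (1000 × 9.81) = 23.03 m.
Total head at PZ-10: h = z + ψ = 110.34 + 23.03 = 133.37 m.
Head difference: h(PZ-9) − h(PZ-10) = 139.61 − 133.37 = 6.24 m.
Hydraulic gradient: i = |Δh| / L = 6.24 / 282 = 0.0221.
Flow is from higher to lower head: from PZ-9 toward PZ-10, i.e. toward the east.

i ≈ 0.0221; groundwater flows toward the east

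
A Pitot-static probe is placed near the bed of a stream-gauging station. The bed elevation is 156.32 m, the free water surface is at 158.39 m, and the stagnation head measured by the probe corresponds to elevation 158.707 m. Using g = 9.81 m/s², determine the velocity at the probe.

Near the bed, under hydrostatic conditions, the piezometric head (z + ψ) equals the free-surface elevation, 158.39 m.
Velocity head = total − piezometric = 158.707 − 158.39 = 0.317 m.
v = √(2g·h_v) = √(2 × 9.81 × 0.317) = 2.49 m/s.

v ≈ 2.49 m/s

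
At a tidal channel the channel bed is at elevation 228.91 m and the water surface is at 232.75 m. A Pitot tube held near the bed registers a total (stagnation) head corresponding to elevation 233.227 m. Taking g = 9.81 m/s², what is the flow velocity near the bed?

Near the bed, under hydrostatic conditions, the piezometric head (z + ψ) equals the free-surface elevation, 232.75 m.
Velocity head = total − piezometric = 233.227 − 232.75 = 0.477 m.
v = √(2g·h_v) = √(2 × 9.81 × 0.477) = 3.06 m/s.

v ≈ 3.06 m/s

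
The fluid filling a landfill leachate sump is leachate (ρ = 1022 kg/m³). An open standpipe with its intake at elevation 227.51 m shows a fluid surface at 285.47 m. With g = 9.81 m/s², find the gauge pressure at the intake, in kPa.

Pressure head ψ = h − z = 285.47 − 227.51 = 57.96 m.
P = ρgψ = 1022 × 9.81 × 57.96 = 581097 Pa ≈ 581 kPa.

P ≈ 581 kPa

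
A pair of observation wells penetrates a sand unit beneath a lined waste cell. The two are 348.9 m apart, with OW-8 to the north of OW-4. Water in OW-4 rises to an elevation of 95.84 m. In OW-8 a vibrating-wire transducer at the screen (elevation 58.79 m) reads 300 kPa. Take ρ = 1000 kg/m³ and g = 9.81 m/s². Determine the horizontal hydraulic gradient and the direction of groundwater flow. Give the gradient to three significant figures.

Total head at OW-4: h = 95.84 m (water level in the piezometer is the total head).
Pressure head at OW-8: ψ = P/(ρg) = 300×1000 / (1000 × 9.81) = 30.58 m.
Total head at OW-8: h = z + ψ = 58.79 + 30.58 = 89.37 m.
Head difference: h(OW-4) − h(OW-8) = 95.84 − 89.37 = 6.47 m.
Hydraulic gradient: i = |Δh| / L = 6.47 / 348.9 = 0.0185.
Flow is from higher to lower head: from OW-4 toward OW-8, i.e. toward the north.

i ≈ 0.0185; groundwater flows toward the north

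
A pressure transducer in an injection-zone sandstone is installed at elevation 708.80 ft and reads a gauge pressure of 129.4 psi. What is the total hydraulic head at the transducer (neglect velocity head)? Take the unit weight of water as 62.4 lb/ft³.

h ≈ 1007.42 ft

ψ = 144·P/γ = 144 × 129.4 / 62.4 = 298.62 ft.
h = z + ψ = 708.80 + 298.62 = 1007.42 ft.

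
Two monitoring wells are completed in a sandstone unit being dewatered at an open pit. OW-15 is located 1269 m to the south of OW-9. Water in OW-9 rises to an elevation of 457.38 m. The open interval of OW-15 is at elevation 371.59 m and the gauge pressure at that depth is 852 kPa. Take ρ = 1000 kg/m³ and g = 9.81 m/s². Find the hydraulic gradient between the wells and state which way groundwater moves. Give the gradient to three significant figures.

i ≈ 0.000835; groundwater flows toward the north

Total head at OW-9: h = 457.38 m (water level in the piezometer is the total head).
Pressure head at OW-15: ψ = P/(ρg) = 852×1000 / (1000 × 9.81) = 86.85 m.
Total head at OW-15: h = z + ψ = 371.59 + 86.85 = 458.44 m.
Head difference: h(OW-9) − h(OW-15) = 457.38 − 458.44 = -1.06 m.
Hydraulic gradient: i = |Δh| / L = 1.06 / 1269 = 0.000835.
Flow is from higher to lower head: from OW-15 toward OW-9, i.e. toward the north.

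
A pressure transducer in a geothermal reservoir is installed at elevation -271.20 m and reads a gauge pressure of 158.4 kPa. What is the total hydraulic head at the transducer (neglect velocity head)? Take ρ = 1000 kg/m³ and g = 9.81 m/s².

h ≈ -255.05 m

ψ = P/(ρg) = 158.4×1000 / (1000 × 9.81) = 16.15 m.
h = z + ψ = -271.20 + 16.15 = -255.05 m.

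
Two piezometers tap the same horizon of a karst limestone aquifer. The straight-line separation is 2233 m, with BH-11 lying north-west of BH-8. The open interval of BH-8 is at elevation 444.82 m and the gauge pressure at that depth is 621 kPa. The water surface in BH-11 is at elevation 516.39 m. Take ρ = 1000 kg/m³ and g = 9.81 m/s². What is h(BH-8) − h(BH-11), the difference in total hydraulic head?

Pressure head at BH-8: ψ = P/(ρg) = 621×1000 / (1000 × 9.81) = 63.30 m.
Total head at BH-8: h = z + ψ = 444.82 + 63.30 = 508.12 m.
Total head at BH-11: h = 516.39 m (water level in the piezometer is the total head).
Head difference: h(BH-8) − h(BH-11) = 508.12 − 516.39 = -8.27 m.

Δh ≈ -8.27 m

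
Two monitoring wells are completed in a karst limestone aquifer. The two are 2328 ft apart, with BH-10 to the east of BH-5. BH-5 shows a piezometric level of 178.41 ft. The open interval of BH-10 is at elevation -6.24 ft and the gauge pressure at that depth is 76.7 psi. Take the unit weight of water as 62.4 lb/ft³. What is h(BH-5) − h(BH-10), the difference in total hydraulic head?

Total head at BH-5: h = 178.41 ft (water level in the piezometer is the total head).
Pressure head at BH-10: ψ = 144·P/γ = 144 × 76.7 / 62.4 = 177.00 ft.
Total head at BH-10: h = z + ψ = -6.24 + 177.00 = 170.76 ft.
Head difference: h(BH-5) − h(BH-10) = 178.41 − 170.76 = 7.65 ft.

Δh ≈ 7.65 ft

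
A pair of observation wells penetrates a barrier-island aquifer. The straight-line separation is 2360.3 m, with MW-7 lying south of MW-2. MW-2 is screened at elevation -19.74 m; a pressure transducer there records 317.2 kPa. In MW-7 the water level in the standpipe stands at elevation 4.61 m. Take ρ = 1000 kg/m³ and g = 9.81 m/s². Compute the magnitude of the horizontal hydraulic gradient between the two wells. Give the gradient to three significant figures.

Pressure head at MW-2: ψ = P/(ρg) = 317.2×1000 / (1000 × 9.81) = 32.33 m.
Total head at MW-2: h = z + ψ = -19.74 + 32.33 = 12.59 m.
Total head at MW-7: h = 4.61 m (water level in the piezometer is the total head).
Head difference: h(MW-2) − h(MW-7) = 12.59 − 4.61 = 7.98 m.
Hydraulic gradient: i = |Δh| / L = 7.98 / 2360.3 = 0.00338.

i ≈ 0.00338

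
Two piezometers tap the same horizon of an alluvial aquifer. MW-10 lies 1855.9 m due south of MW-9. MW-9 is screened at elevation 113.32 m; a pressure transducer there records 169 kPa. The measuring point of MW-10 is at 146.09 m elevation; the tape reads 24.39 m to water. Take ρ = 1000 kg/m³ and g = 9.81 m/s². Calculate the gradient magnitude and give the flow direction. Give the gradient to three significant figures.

i ≈ 0.00477; groundwater flows toward the south

Pressure head at MW-9: ψ = P/(ρg) = 169×1000 / (1000 × 9.81) = 17.23 m.
Total head at MW-9: h = z + ψ = 113.32 + 17.23 = 130.55 m.
Total head at MW-10: h = 146.09 − 24.39 = 121.70 m.
Head difference: h(MW-9) − h(MW-10) = 130.55 − 121.70 = 8.85 m.
Hydraulic gradient: i = |Δh| / L = 8.85 / 1855.9 = 0.00477.
Flow is from higher to lower head: from MW-9 toward MW-10, i.e. toward the south.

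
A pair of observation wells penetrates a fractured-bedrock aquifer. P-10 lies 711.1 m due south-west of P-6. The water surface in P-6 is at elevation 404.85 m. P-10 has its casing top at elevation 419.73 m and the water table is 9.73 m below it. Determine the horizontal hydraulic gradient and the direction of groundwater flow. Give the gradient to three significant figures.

Total head at P-6: h = 404.85 m (water level in the piezometer is the total head).
Total head at P-10: h = 419.73 − 9.73 = 410.00 m.
Head difference: h(P-6) − h(P-10) = 404.85 − 410.00 = -5.15 m.
Hydraulic gradient: i = |Δh| / L = 5.15 / 711.1 = 0.00724.
Flow is from higher to lower head: from P-10 toward P-6, i.e. toward the north-east.

i ≈ 0.00724; groundwater flows toward the north-east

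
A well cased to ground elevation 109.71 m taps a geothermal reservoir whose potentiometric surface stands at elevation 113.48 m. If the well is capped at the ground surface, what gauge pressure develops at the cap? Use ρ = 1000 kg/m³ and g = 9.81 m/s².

Head above the cap: Δh = 113.48 − 109.71 = 3.77 m.
P = ρgΔh = 1000 × 9.81 × 3.77 = 36984 Pa ≈ 37.0 kPa.

P ≈ 37.0 kPa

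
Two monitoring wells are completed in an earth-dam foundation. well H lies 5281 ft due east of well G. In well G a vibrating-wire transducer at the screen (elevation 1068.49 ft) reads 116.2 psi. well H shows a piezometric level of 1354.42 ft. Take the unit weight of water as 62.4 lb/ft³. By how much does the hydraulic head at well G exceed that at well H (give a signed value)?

Pressure head at well G: ψ = 144·P/γ = 144 × 116.2 / 62.4 = 268.15 ft.
Total head at well G: h = z + ψ = 1068.49 + 268.15 = 1336.64 ft.
Total head at well H: h = 1354.42 ft (water level in the piezometer is the total head).
Head difference: h(well G) − h(well H) = 1336.64 − 1354.42 = -17.78 ft.

Δh ≈ -17.78 ft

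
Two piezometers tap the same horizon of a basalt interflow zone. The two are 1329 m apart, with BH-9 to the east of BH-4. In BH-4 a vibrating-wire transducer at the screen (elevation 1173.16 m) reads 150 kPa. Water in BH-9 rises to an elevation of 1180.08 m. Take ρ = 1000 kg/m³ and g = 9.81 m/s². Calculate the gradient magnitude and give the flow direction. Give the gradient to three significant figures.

i ≈ 0.00630; groundwater flows toward the east

Pressure head at BH-4: ψ = P/(ρg) = 150×1000 / (1000 × 9.81) = 15.29 m.
Total head at BH-4: h = z + ψ = 1173.16 + 15.29 = 1188.45 m.
Total head at BH-9: h = 1180.08 m (water level in the piezometer is the total head).
Head difference: h(BH-4) − h(BH-9) = 1188.45 − 1180.08 = 8.37 m.
Hydraulic gradient: i = |Δh| / L = 8.37 / 1329 = 0.00630.
Flow is from higher to lower head: from BH-4 toward BH-9, i.e. toward the east.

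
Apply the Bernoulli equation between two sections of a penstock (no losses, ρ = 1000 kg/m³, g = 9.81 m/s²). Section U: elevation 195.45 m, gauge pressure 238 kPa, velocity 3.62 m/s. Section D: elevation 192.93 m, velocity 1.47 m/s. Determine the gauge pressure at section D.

Pressure head at U: ψ₁ = P₁/(ρg) = 238×1000 / (1000 × 9.81) = 24.26 m.
Velocity heads: v₁²/2g = 3.62²/19.62 = 0.668 m; v₂²/2g = 1.47²/19.62 = 0.110 m.
Total head H = z₁ + ψ₁ + v₁²/2g = 195.45 + 24.26 + 0.668 = 220.38 m.
ψ₂ = H − z₂ − v₂²/2g = 220.38 − 192.93 − 0.110 = 27.34 m.
P₂ = ρgψ₂ = 1000 × 9.81 × 27.34 ≈ 268 kPa.

P₂ ≈ 268 kPa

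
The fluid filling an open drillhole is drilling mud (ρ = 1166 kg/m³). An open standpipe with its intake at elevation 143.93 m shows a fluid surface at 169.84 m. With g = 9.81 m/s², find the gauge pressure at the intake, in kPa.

P ≈ 296 kPa

Pressure head ψ = h − z = 169.84 − 143.93 = 25.91 m.
P = ρgψ = 1166 × 9.81 × 25.91 = 296370 Pa ≈ 296 kPa.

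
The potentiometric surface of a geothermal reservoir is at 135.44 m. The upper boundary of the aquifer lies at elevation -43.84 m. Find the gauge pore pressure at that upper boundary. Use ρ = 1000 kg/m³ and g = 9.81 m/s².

Pressure head at the aquifer top: ψ = h − z = 135.44 − (-43.84) = 179.28 m.
P = ρgψ = 1000 × 9.81 × 179.28 = 1758737 Pa ≈ 1760 kPa.

P ≈ 1760 kPa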